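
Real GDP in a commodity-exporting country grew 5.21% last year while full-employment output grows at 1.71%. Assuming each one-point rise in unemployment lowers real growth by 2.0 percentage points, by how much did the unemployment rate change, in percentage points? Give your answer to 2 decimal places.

Growth-rate Okun's law: g_Y = g_Y* - β × Δu, so Δu = (g_Y* - g_Y)/β.
Δu = (1.71 - 5.21)/2.0 = -3.5/2.0 = -1.75 percentage points.

-1.75 percentage points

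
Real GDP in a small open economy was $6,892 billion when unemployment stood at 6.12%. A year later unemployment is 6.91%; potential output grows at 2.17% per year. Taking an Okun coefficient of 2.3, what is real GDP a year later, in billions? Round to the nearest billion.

$6,916 billion

Δu = 6.91 - 6.12 = 0.79 points.
Okun's law (growth form): g_Y = g_Y* - β × Δu = 2.17 - 2.3 × (0.79) = 2.17 - 1.817 = 0.353%.
Real GDP in the next year = 6892 × (1 + 0.353/100) = 6892 × 1.00353 ≈ 6916 billion.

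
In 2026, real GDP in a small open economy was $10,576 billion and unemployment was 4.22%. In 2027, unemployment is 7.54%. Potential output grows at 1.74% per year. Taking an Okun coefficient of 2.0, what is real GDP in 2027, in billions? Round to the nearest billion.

Δu = 7.54 - 4.22 = 3.32 points.
Okun's law (growth form): g_Y = g_Y* - β × Δu = 1.74 - 2.0 × (3.32) = 1.74 - 6.64 = -4.9%.
Real GDP in the next year = 10576 × (1 - 4.9/100) = 10576 × 0.951 ≈ 10058 billion.

$10,058 billion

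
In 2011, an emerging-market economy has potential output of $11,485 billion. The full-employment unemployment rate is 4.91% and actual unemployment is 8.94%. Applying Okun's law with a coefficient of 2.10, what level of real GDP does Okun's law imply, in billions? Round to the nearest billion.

$10,513 billion

Unemployment gap = 8.94 - 4.91 = 4.03 points, so the output gap is -2.1 × 4.03 = -8.463%.
Actual GDP = 11485 × (1 - 8.463/100) = 11485 × 0.91537 ≈ 10513 billion.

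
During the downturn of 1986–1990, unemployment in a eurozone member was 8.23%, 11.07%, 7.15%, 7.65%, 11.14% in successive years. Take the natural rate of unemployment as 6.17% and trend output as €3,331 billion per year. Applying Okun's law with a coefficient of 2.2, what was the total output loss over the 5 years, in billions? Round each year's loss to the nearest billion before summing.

Year 1986: gap = -2.2 × (8.23 - 6.17) = -4.532%, loss ≈ 3331 × 4.532/100 ≈ 151.
Year 1987: gap = -2.2 × (11.07 - 6.17) = -10.78%, loss ≈ 3331 × 10.78/100 ≈ 359.
Year 1988: gap = -2.2 × (7.15 - 6.17) = -2.156%, loss ≈ 3331 × 2.156/100 ≈ 72.
Year 1989: gap = -2.2 × (7.65 - 6.17) = -3.256%, loss ≈ 3331 × 3.256/100 ≈ 108.
Year 1990: gap = -2.2 × (11.14 - 6.17) = -10.934%, loss ≈ 3331 × 10.934/100 ≈ 364.
Total lost output = 151 + 359 + 72 + 108 + 364 = 1054 billion.

€1,054 billion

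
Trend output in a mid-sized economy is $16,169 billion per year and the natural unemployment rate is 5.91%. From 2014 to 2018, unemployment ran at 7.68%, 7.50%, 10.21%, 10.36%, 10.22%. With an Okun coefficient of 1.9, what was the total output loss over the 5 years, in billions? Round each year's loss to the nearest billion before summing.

$5,044 billion

Year 2014: gap = -1.9 × (7.68 - 5.91) = -3.363%, loss ≈ 16169 × 3.363/100 ≈ 544.
Year 2015: gap = -1.9 × (7.5 - 5.91) = -3.021%, loss ≈ 16169 × 3.021/100 ≈ 488.
Year 2016: gap = -1.9 × (10.21 - 5.91) = -8.17%, loss ≈ 16169 × 8.17/100 ≈ 1321.
Year 2017: gap = -1.9 × (10.36 - 5.91) = -8.455%, loss ≈ 16169 × 8.455/100 ≈ 1367.
Year 2018: gap = -1.9 × (10.22 - 5.91) = -8.189%, loss ≈ 16169 × 8.189/100 ≈ 1324.
Total lost output = 544 + 488 + 1321 + 1367 + 1324 = 5044 billion.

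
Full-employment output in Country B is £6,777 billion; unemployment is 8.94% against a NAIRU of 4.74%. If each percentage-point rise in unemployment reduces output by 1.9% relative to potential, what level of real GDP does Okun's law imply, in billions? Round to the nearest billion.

Unemployment gap = 8.94 - 4.74 = 4.2 points, so the output gap is -1.9 × 4.2 = -7.98%.
Actual GDP = 6777 × (1 - 7.98/100) = 6777 × 0.9202 ≈ 6236 billion.

£6,236 billion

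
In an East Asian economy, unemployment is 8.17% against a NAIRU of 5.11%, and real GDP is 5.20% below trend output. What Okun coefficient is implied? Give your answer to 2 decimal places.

β ≈ 1.70

Okun's law: output gap = -β × (u - u*).
-5.20 = -β × (8.17 - 5.11) = -β × 3.06, so β = 5.2/3.06 = 1.70.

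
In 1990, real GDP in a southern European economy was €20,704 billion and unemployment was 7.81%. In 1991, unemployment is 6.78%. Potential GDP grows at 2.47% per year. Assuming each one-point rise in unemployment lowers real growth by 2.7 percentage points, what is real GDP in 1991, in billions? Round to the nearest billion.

Δu = 6.78 - 7.81 = -1.03 points.
Okun's law (growth form): g_Y = g_Y* - β × Δu = 2.47 - 2.7 × (-1.03) = 2.47 + 2.781 = 5.251%.
Real GDP in the next year = 20704 × (1 + 5.251/100) = 20704 × 1.05251 ≈ 21791 billion.

€21,791 billion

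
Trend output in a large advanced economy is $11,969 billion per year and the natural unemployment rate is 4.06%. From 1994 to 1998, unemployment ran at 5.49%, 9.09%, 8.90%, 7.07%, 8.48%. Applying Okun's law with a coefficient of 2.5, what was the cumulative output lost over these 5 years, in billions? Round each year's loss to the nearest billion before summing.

Year 1994: gap = -2.5 × (5.49 - 4.06) = -3.575%, loss ≈ 11969 × 3.575/100 ≈ 428.
Year 1995: gap = -2.5 × (9.09 - 4.06) = -12.575%, loss ≈ 11969 × 12.575/100 ≈ 1505.
Year 1996: gap = -2.5 × (8.9 - 4.06) = -12.1%, loss ≈ 11969 × 12.1/100 ≈ 1448.
Year 1997: gap = -2.5 × (7.07 - 4.06) = -7.525%, loss ≈ 11969 × 7.525/100 ≈ 901.
Year 1998: gap = -2.5 × (8.48 - 4.06) = -11.05%, loss ≈ 11969 × 11.05/100 ≈ 1323.
Total lost output = 428 + 1505 + 1448 + 901 + 1323 = 5605 billion.

$5,605 billion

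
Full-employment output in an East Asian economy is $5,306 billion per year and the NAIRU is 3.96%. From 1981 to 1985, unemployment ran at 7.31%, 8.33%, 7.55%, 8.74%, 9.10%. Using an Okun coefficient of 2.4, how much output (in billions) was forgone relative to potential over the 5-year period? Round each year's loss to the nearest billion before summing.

Year 1981: gap = -2.4 × (7.31 - 3.96) = -8.04%, loss ≈ 5306 × 8.04/100 ≈ 427.
Year 1982: gap = -2.4 × (8.33 - 3.96) = -10.488%, loss ≈ 5306 × 10.488/100 ≈ 556.
Year 1983: gap = -2.4 × (7.55 - 3.96) = -8.616%, loss ≈ 5306 × 8.616/100 ≈ 457.
Year 1984: gap = -2.4 × (8.74 - 3.96) = -11.472%, loss ≈ 5306 × 11.472/100 ≈ 609.
Year 1985: gap = -2.4 × (9.1 - 3.96) = -12.336%, loss ≈ 5306 × 12.336/100 ≈ 655.
Total lost output = 427 + 556 + 457 + 609 + 655 = 2704 billion.

$2,704 billion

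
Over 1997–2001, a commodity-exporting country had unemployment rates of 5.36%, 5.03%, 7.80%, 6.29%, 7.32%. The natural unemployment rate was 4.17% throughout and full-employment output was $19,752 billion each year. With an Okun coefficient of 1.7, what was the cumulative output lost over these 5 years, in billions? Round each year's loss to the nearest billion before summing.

Year 1997: gap = -1.7 × (5.36 - 4.17) = -2.023%, loss ≈ 19752 × 2.023/100 ≈ 400.
Year 1998: gap = -1.7 × (5.03 - 4.17) = -1.462%, loss ≈ 19752 × 1.462/100 ≈ 289.
Year 1999: gap = -1.7 × (7.8 - 4.17) = -6.171%, loss ≈ 19752 × 6.171/100 ≈ 1219.
Year 2000: gap = -1.7 × (6.29 - 4.17) = -3.604%, loss ≈ 19752 × 3.604/100 ≈ 712.
Year 2001: gap = -1.7 × (7.32 - 4.17) = -5.355%, loss ≈ 19752 × 5.355/100 ≈ 1058.
Total lost output = 400 + 289 + 1219 + 712 + 1058 = 3678 billion.

$3,678 billion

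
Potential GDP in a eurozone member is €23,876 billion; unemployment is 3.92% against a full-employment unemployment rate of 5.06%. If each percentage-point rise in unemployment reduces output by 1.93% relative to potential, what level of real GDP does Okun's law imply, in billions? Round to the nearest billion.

€24,401 billion

Unemployment gap = 3.92 - 5.06 = -1.14 points, so the output gap is -1.93 × (-1.14) = 2.2002%.
Actual GDP = 23876 × (1 + 2.2002/100) = 23876 × 1.022002 ≈ 24401 billion.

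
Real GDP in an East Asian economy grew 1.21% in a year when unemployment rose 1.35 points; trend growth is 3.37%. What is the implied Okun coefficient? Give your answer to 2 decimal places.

Growth form: g_Y = g_Y* - β × Δu, so β = (g_Y* - g_Y)/Δu.
β = (3.37 - 1.21)/1.35 = 2.16/1.35 = 1.60.

β ≈ 1.60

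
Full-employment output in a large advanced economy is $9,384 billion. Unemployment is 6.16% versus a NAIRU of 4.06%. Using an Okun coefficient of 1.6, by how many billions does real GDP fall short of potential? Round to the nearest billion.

Output gap = -1.6 × (6.16 - 4.06) = -1.6 × 2.1 = -3.36%.
Actual GDP ≈ 9384 × 0.9664 ≈ 9069 billion, so the shortfall is 9384 - 9069 = 315 billion.

$315 billion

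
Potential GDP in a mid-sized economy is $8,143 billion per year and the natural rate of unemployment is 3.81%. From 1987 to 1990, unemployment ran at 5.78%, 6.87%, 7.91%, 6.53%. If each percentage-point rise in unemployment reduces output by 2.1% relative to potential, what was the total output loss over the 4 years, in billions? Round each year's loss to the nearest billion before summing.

$2,026 billion

Year 1987: gap = -2.1 × (5.78 - 3.81) = -4.137%, loss ≈ 8143 × 4.137/100 ≈ 337.
Year 1988: gap = -2.1 × (6.87 - 3.81) = -6.426%, loss ≈ 8143 × 6.426/100 ≈ 523.
Year 1989: gap = -2.1 × (7.91 - 3.81) = -8.61%, loss ≈ 8143 × 8.61/100 ≈ 701.
Year 1990: gap = -2.1 × (6.53 - 3.81) = -5.712%, loss ≈ 8143 × 5.712/100 ≈ 465.
Total lost output = 337 + 523 + 701 + 465 = 2026 billion.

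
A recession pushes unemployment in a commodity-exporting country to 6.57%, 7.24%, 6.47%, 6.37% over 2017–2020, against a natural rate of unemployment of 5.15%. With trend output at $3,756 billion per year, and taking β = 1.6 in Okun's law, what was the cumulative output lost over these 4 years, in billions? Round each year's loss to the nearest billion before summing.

$363 billion

Year 2017: gap = -1.6 × (6.57 - 5.15) = -2.272%, loss ≈ 3756 × 2.272/100 ≈ 85.
Year 2018: gap = -1.6 × (7.24 - 5.15) = -3.344%, loss ≈ 3756 × 3.344/100 ≈ 126.
Year 2019: gap = -1.6 × (6.47 - 5.15) = -2.112%, loss ≈ 3756 × 2.112/100 ≈ 79.
Year 2020: gap = -1.6 × (6.37 - 5.15) = -1.952%, loss ≈ 3756 × 1.952/100 ≈ 73.
Total lost output = 85 + 126 + 79 + 73 = 363 billion.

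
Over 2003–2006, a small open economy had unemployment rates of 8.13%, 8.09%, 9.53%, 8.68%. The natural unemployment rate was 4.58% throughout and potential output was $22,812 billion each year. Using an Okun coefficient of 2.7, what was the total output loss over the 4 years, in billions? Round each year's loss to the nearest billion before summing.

$9,923 billion

Year 2003: gap = -2.7 × (8.13 - 4.58) = -9.585%, loss ≈ 22812 × 9.585/100 ≈ 2187.
Year 2004: gap = -2.7 × (8.09 - 4.58) = -9.477%, loss ≈ 22812 × 9.477/100 ≈ 2162.
Year 2005: gap = -2.7 × (9.53 - 4.58) = -13.365%, loss ≈ 22812 × 13.365/100 ≈ 3049.
Year 2006: gap = -2.7 × (8.68 - 4.58) = -11.07%, loss ≈ 22812 × 11.07/100 ≈ 2525.
Total lost output = 2187 + 2162 + 3049 + 2525 = 9923 billion.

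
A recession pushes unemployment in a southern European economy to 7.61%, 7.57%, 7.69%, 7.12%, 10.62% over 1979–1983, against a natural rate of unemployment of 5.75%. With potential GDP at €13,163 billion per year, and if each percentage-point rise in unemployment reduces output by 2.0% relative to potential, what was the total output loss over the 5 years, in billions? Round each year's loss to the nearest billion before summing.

€3,123 billion

Year 1979: gap = -2.0 × (7.61 - 5.75) = -3.72%, loss ≈ 13163 × 3.72/100 ≈ 490.
Year 1980: gap = -2.0 × (7.57 - 5.75) = -3.64%, loss ≈ 13163 × 3.64/100 ≈ 479.
Year 1981: gap = -2.0 × (7.69 - 5.75) = -3.88%, loss ≈ 13163 × 3.88/100 ≈ 511.
Year 1982: gap = -2.0 × (7.12 - 5.75) = -2.74%, loss ≈ 13163 × 2.74/100 ≈ 361.
Year 1983: gap = -2.0 × (10.62 - 5.75) = -9.74%, loss ≈ 13163 × 9.74/100 ≈ 1282.
Total lost output = 490 + 479 + 511 + 361 + 1282 = 3123 billion.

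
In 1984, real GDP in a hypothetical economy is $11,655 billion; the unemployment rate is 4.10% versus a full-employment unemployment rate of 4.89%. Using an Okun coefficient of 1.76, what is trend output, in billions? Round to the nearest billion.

$11,495 billion

Unemployment gap = 4.1 - 4.89 = -0.79 points, so output gap = -1.76 × (-0.79) = 1.3904%.
Since Y = Y* × (1 + gap/100), Y* = 11655/1.013904 ≈ 11495 billion.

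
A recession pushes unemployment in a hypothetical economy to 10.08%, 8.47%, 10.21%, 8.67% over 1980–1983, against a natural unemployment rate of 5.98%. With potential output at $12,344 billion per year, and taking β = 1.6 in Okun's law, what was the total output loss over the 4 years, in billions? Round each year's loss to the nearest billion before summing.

$2,668 billion

Year 1980: gap = -1.6 × (10.08 - 5.98) = -6.56%, loss ≈ 12344 × 6.56/100 ≈ 810.
Year 1981: gap = -1.6 × (8.47 - 5.98) = -3.984%, loss ≈ 12344 × 3.984/100 ≈ 492.
Year 1982: gap = -1.6 × (10.21 - 5.98) = -6.768%, loss ≈ 12344 × 6.768/100 ≈ 835.
Year 1983: gap = -1.6 × (8.67 - 5.98) = -4.304%, loss ≈ 12344 × 4.304/100 ≈ 531.
Total lost output = 810 + 492 + 835 + 531 = 2668 billion.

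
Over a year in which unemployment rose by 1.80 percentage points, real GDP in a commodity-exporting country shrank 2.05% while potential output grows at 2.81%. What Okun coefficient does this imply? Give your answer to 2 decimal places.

Growth form: g_Y = g_Y* - β × Δu, so β = (g_Y* - g_Y)/Δu.
β = (2.81 + 2.05)/1.80 = 4.86/1.80 = 2.70.

β ≈ 2.70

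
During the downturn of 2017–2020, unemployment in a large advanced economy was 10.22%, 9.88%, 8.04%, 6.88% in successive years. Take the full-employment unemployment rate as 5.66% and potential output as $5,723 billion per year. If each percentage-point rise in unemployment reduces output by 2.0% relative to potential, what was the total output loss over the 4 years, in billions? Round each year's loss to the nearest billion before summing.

Year 2017: gap = -2.0 × (10.22 - 5.66) = -9.12%, loss ≈ 5723 × 9.12/100 ≈ 522.
Year 2018: gap = -2.0 × (9.88 - 5.66) = -8.44%, loss ≈ 5723 × 8.44/100 ≈ 483.
Year 2019: gap = -2.0 × (8.04 - 5.66) = -4.76%, loss ≈ 5723 × 4.76/100 ≈ 272.
Year 2020: gap = -2.0 × (6.88 - 5.66) = -2.44%, loss ≈ 5723 × 2.44/100 ≈ 140.
Total lost output = 522 + 483 + 272 + 140 = 1417 billion.

$1,417 billion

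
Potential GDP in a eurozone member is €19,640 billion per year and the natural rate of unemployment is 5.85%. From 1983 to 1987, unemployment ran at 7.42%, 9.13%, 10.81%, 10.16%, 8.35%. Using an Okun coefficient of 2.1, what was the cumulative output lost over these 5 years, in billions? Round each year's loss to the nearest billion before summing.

Year 1983: gap = -2.1 × (7.42 - 5.85) = -3.297%, loss ≈ 19640 × 3.297/100 ≈ 648.
Year 1984: gap = -2.1 × (9.13 - 5.85) = -6.888%, loss ≈ 19640 × 6.888/100 ≈ 1353.
Year 1985: gap = -2.1 × (10.81 - 5.85) = -10.416%, loss ≈ 19640 × 10.416/100 ≈ 2046.
Year 1986: gap = -2.1 × (10.16 - 5.85) = -9.051%, loss ≈ 19640 × 9.051/100 ≈ 1778.
Year 1987: gap = -2.1 × (8.35 - 5.85) = -5.25%, loss ≈ 19640 × 5.25/100 ≈ 1031.
Total lost output = 648 + 1353 + 2046 + 1778 + 1031 = 6856 billion.

€6,856 billion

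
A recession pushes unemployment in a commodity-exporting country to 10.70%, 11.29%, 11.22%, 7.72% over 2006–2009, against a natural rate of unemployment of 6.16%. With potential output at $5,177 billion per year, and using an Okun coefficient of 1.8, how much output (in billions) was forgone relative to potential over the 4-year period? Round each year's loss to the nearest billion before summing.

$1,518 billion

Year 2006: gap = -1.8 × (10.7 - 6.16) = -8.172%, loss ≈ 5177 × 8.172/100 ≈ 423.
Year 2007: gap = -1.8 × (11.29 - 6.16) = -9.234%, loss ≈ 5177 × 9.234/100 ≈ 478.
Year 2008: gap = -1.8 × (11.22 - 6.16) = -9.108%, loss ≈ 5177 × 9.108/100 ≈ 472.
Year 2009: gap = -1.8 × (7.72 - 6.16) = -2.808%, loss ≈ 5177 × 2.808/100 ≈ 145.
Total lost output = 423 + 478 + 472 + 145 = 1518 billion.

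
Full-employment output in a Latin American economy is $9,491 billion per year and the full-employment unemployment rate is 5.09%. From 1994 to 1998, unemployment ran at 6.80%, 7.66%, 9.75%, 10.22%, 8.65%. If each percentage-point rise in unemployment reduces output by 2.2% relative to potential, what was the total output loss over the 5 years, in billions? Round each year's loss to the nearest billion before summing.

$3,681 billion

Year 1994: gap = -2.2 × (6.8 - 5.09) = -3.762%, loss ≈ 9491 × 3.762/100 ≈ 357.
Year 1995: gap = -2.2 × (7.66 - 5.09) = -5.654%, loss ≈ 9491 × 5.654/100 ≈ 537.
Year 1996: gap = -2.2 × (9.75 - 5.09) = -10.252%, loss ≈ 9491 × 10.252/100 ≈ 973.
Year 1997: gap = -2.2 × (10.22 - 5.09) = -11.286%, loss ≈ 9491 × 11.286/100 ≈ 1071.
Year 1998: gap = -2.2 × (8.65 - 5.09) = -7.832%, loss ≈ 9491 × 7.832/100 ≈ 743.
Total lost output = 357 + 537 + 973 + 1071 + 743 = 3681 billion.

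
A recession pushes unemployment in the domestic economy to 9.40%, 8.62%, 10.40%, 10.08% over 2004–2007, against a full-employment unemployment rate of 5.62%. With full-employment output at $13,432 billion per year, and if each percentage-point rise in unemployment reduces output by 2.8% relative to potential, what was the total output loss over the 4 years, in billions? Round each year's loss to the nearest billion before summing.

$6,025 billion

Year 2004: gap = -2.8 × (9.4 - 5.62) = -10.584%, loss ≈ 13432 × 10.584/100 ≈ 1422.
Year 2005: gap = -2.8 × (8.62 - 5.62) = -8.4%, loss ≈ 13432 × 8.4/100 ≈ 1128.
Year 2006: gap = -2.8 × (10.4 - 5.62) = -13.384%, loss ≈ 13432 × 13.384/100 ≈ 1798.
Year 2007: gap = -2.8 × (10.08 - 5.62) = -12.488%, loss ≈ 13432 × 12.488/100 ≈ 1677.
Total lost output = 1422 + 1128 + 1798 + 1677 = 6025 billion.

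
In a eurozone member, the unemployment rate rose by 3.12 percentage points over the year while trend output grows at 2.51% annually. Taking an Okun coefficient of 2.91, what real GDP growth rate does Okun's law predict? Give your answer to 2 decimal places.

Growth-rate Okun's law: g_Y = g_Y* - β × Δu.
g_Y = 2.51 - 2.91 × (3.12) = 2.51 - 9.0792 = -6.5692%, i.e. -6.57% to 2 d.p.

-6.57%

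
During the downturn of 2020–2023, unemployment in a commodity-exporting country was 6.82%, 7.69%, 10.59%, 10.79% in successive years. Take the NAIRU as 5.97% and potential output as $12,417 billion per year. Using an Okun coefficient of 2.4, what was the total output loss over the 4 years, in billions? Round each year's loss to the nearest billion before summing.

Year 2020: gap = -2.4 × (6.82 - 5.97) = -2.04%, loss ≈ 12417 × 2.04/100 ≈ 253.
Year 2021: gap = -2.4 × (7.69 - 5.97) = -4.128%, loss ≈ 12417 × 4.128/100 ≈ 513.
Year 2022: gap = -2.4 × (10.59 - 5.97) = -11.088%, loss ≈ 12417 × 11.088/100 ≈ 1377.
Year 2023: gap = -2.4 × (10.79 - 5.97) = -11.568%, loss ≈ 12417 × 11.568/100 ≈ 1436.
Total lost output = 253 + 513 + 1377 + 1436 = 3579 billion.

$3,579 billion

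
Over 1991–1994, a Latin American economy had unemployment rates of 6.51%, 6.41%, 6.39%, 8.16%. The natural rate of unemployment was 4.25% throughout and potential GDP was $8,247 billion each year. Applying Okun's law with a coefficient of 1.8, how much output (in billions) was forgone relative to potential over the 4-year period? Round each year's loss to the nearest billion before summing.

$1,554 billion

Year 1991: gap = -1.8 × (6.51 - 4.25) = -4.068%, loss ≈ 8247 × 4.068/100 ≈ 335.
Year 1992: gap = -1.8 × (6.41 - 4.25) = -3.888%, loss ≈ 8247 × 3.888/100 ≈ 321.
Year 1993: gap = -1.8 × (6.39 - 4.25) = -3.852%, loss ≈ 8247 × 3.852/100 ≈ 318.
Year 1994: gap = -1.8 × (8.16 - 4.25) = -7.038%, loss ≈ 8247 × 7.038/100 ≈ 580.
Total lost output = 335 + 321 + 318 + 580 = 1554 billion.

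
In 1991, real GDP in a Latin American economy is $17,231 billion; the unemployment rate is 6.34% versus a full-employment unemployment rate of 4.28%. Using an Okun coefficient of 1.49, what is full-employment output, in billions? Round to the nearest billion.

$17,777 billion

Unemployment gap = 6.34 - 4.28 = 2.06 points, so output gap = -1.49 × 2.06 = -3.0694%.
Since Y = Y* × (1 + gap/100), Y* = 17231/0.969306 ≈ 17777 billion.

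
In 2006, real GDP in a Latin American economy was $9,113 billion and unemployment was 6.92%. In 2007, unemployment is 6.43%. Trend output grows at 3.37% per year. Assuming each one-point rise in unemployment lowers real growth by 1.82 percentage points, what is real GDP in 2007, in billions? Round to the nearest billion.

Δu = 6.43 - 6.92 = -0.49 points.
Okun's law (growth form): g_Y = g_Y* - β × Δu = 3.37 - 1.82 × (-0.49) = 3.37 + 0.8918 = 4.2618%.
Real GDP in the next year = 9113 × (1 + 4.2618/100) = 9113 × 1.042618 ≈ 9501 billion.

$9,501 billion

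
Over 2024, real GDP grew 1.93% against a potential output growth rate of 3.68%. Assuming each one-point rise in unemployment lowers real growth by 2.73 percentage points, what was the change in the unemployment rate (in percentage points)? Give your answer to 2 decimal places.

Growth-rate Okun's law: g_Y = g_Y* - β × Δu, so Δu = (g_Y* - g_Y)/β.
Δu = (3.68 - 1.93)/2.73 = 1.75/2.73 = 0.64 percentage points.

0.64 percentage points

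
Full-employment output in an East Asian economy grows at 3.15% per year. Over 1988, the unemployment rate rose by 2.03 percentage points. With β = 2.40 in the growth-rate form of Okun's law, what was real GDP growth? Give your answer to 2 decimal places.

Growth-rate Okun's law: g_Y = g_Y* - β × Δu.
g_Y = 3.15 - 2.40 × (2.03) = 3.15 - 4.872 = -1.722%, i.e. -1.72% to 2 d.p.

-1.72%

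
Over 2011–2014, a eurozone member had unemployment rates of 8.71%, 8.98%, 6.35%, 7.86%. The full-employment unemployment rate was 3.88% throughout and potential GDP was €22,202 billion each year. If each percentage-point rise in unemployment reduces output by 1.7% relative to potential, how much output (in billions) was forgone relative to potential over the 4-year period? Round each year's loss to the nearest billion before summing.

€6,182 billion

Year 2011: gap = -1.7 × (8.71 - 3.88) = -8.211%, loss ≈ 22202 × 8.211/100 ≈ 1823.
Year 2012: gap = -1.7 × (8.98 - 3.88) = -8.67%, loss ≈ 22202 × 8.67/100 ≈ 1925.
Year 2013: gap = -1.7 × (6.35 - 3.88) = -4.199%, loss ≈ 22202 × 4.199/100 ≈ 932.
Year 2014: gap = -1.7 × (7.86 - 3.88) = -6.766%, loss ≈ 22202 × 6.766/100 ≈ 1502.
Total lost output = 1823 + 1925 + 932 + 1502 = 6182 billion.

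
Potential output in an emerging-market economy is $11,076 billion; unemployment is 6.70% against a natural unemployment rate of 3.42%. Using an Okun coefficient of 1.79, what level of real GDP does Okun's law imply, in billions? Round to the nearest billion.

$10,426 billion

Unemployment gap = 6.7 - 3.42 = 3.28 points, so the output gap is -1.79 × 3.28 = -5.8712%.
Actual GDP = 11076 × (1 - 5.8712/100) = 11076 × 0.941288 ≈ 10426 billion.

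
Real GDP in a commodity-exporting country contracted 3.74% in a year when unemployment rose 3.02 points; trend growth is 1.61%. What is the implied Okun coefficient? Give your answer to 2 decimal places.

β ≈ 1.77

Growth form: g_Y = g_Y* - β × Δu, so β = (g_Y* - g_Y)/Δu.
β = (1.61 + 3.74)/3.02 = 5.35/3.02 = 1.77.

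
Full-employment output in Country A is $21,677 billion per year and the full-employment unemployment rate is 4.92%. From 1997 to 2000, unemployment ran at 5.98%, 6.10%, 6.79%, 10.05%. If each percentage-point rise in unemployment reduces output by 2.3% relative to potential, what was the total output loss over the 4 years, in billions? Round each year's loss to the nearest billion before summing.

$4,606 billion

Year 1997: gap = -2.3 × (5.98 - 4.92) = -2.438%, loss ≈ 21677 × 2.438/100 ≈ 528.
Year 1998: gap = -2.3 × (6.1 - 4.92) = -2.714%, loss ≈ 21677 × 2.714/100 ≈ 588.
Year 1999: gap = -2.3 × (6.79 - 4.92) = -4.301%, loss ≈ 21677 × 4.301/100 ≈ 932.
Year 2000: gap = -2.3 × (10.05 - 4.92) = -11.799%, loss ≈ 21677 × 11.799/100 ≈ 2558.
Total lost output = 528 + 588 + 932 + 2558 = 4606 billion.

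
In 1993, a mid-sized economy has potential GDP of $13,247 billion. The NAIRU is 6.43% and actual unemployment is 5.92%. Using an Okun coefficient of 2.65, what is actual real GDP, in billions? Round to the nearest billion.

Unemployment gap = 5.92 - 6.43 = -0.51 points, so the output gap is -2.65 × (-0.51) = 1.3515%.
Actual GDP = 13247 × (1 + 1.3515/100) = 13247 × 1.013515 ≈ 13426 billion.

$13,426 billion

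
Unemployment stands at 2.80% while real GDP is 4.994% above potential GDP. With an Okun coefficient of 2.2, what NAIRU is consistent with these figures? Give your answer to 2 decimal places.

From Okun's law, u - u* = -(output gap)/β = -(4.994)/2.2 = -2.27 points.
So u* = 2.8 + 2.27 = 5.07%.

5.07%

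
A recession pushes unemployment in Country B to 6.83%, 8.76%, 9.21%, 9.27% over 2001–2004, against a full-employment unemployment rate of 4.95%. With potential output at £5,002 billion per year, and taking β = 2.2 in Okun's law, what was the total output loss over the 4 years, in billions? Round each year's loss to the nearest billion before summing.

Year 2001: gap = -2.2 × (6.83 - 4.95) = -4.136%, loss ≈ 5002 × 4.136/100 ≈ 207.
Year 2002: gap = -2.2 × (8.76 - 4.95) = -8.382%, loss ≈ 5002 × 8.382/100 ≈ 419.
Year 2003: gap = -2.2 × (9.21 - 4.95) = -9.372%, loss ≈ 5002 × 9.372/100 ≈ 469.
Year 2004: gap = -2.2 × (9.27 - 4.95) = -9.504%, loss ≈ 5002 × 9.504/100 ≈ 475.
Total lost output = 207 + 419 + 469 + 475 = 1570 billion.

£1,570 billion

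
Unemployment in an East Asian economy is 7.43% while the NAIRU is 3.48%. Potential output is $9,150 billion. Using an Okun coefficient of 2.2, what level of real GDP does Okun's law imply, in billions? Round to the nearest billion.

$8,355 billion

Unemployment gap = 7.43 - 3.48 = 3.95 points, so the output gap is -2.2 × 3.95 = -8.69%.
Actual GDP = 9150 × (1 - 8.69/100) = 9150 × 0.9131 ≈ 8355 billion.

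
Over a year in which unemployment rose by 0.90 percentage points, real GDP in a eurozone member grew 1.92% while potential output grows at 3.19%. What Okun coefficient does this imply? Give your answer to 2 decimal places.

Growth form: g_Y = g_Y* - β × Δu, so β = (g_Y* - g_Y)/Δu.
β = (3.19 - 1.92)/0.90 = 1.27/0.90 = 1.41.

β ≈ 1.41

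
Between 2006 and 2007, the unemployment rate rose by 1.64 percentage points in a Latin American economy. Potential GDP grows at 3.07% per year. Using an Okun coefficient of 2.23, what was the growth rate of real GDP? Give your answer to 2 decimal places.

-0.59%

Growth-rate Okun's law: g_Y = g_Y* - β × Δu.
g_Y = 3.07 - 2.23 × (1.64) = 3.07 - 3.6572 = -0.5872%, i.e. -0.59% to 2 d.p.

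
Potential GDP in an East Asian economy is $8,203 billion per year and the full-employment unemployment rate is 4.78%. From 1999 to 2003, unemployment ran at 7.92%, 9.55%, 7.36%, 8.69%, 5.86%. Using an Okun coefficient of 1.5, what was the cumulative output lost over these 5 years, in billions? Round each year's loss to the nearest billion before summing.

$1,904 billion

Year 1999: gap = -1.5 × (7.92 - 4.78) = -4.71%, loss ≈ 8203 × 4.71/100 ≈ 386.
Year 2000: gap = -1.5 × (9.55 - 4.78) = -7.155%, loss ≈ 8203 × 7.155/100 ≈ 587.
Year 2001: gap = -1.5 × (7.36 - 4.78) = -3.87%, loss ≈ 8203 × 3.87/100 ≈ 317.
Year 2002: gap = -1.5 × (8.69 - 4.78) = -5.865%, loss ≈ 8203 × 5.865/100 ≈ 481.
Year 2003: gap = -1.5 × (5.86 - 4.78) = -1.62%, loss ≈ 8203 × 1.62/100 ≈ 133.
Total lost output = 386 + 587 + 317 + 481 + 133 = 1904 billion.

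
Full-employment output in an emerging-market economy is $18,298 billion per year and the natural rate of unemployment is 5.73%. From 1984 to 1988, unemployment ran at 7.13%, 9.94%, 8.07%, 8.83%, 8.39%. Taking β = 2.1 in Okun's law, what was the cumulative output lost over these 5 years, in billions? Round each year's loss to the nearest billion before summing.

$5,268 billion

Year 1984: gap = -2.1 × (7.13 - 5.73) = -2.94%, loss ≈ 18298 × 2.94/100 ≈ 538.
Year 1985: gap = -2.1 × (9.94 - 5.73) = -8.841%, loss ≈ 18298 × 8.841/100 ≈ 1618.
Year 1986: gap = -2.1 × (8.07 - 5.73) = -4.914%, loss ≈ 18298 × 4.914/100 ≈ 899.
Year 1987: gap = -2.1 × (8.83 - 5.73) = -6.51%, loss ≈ 18298 × 6.51/100 ≈ 1191.
Year 1988: gap = -2.1 × (8.39 - 5.73) = -5.586%, loss ≈ 18298 × 5.586/100 ≈ 1022.
Total lost output = 538 + 1618 + 899 + 1191 + 1022 = 5268 billion.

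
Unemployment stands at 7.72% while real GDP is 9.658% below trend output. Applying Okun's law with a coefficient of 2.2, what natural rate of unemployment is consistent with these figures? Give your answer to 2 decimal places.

From Okun's law, u - u* = -(output gap)/β = -(-9.658)/2.2 = 4.39 points.
So u* = 7.72 - 4.39 = 3.33%.

3.33%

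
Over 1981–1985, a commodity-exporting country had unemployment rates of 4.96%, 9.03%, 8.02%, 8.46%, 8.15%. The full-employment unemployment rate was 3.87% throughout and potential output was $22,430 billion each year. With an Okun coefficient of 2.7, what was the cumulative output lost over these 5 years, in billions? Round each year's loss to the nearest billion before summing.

$11,670 billion

Year 1981: gap = -2.7 × (4.96 - 3.87) = -2.943%, loss ≈ 22430 × 2.943/100 ≈ 660.
Year 1982: gap = -2.7 × (9.03 - 3.87) = -13.932%, loss ≈ 22430 × 13.932/100 ≈ 3125.
Year 1983: gap = -2.7 × (8.02 - 3.87) = -11.205%, loss ≈ 22430 × 11.205/100 ≈ 2513.
Year 1984: gap = -2.7 × (8.46 - 3.87) = -12.393%, loss ≈ 22430 × 12.393/100 ≈ 2780.
Year 1985: gap = -2.7 × (8.15 - 3.87) = -11.556%, loss ≈ 22430 × 11.556/100 ≈ 2592.
Total lost output = 660 + 3125 + 2513 + 2780 + 2592 = 11670 billion.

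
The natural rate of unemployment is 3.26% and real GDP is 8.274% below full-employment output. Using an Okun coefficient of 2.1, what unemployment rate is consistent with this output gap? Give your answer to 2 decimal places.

From Okun's law, u - u* = -(output gap)/β = -(-8.274)/2.1 = 3.94 points.
So u = 3.26 + 3.94 = 7.20%.

7.20%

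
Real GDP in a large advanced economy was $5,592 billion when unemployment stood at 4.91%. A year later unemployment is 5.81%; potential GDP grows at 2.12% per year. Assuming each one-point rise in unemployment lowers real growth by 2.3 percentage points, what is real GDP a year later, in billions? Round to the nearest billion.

$5,595 billion

Δu = 5.81 - 4.91 = 0.9 points.
Okun's law (growth form): g_Y = g_Y* - β × Δu = 2.12 - 2.3 × (0.90) = 2.12 - 2.07 = 0.05%.
Real GDP in the next year = 5592 × (1 + 0.05/100) = 5592 × 1.0005 ≈ 5595 billion.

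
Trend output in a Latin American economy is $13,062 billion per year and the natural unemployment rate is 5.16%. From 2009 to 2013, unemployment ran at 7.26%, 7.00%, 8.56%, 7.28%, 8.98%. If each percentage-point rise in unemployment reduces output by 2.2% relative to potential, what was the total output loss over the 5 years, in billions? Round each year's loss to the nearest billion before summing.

Year 2009: gap = -2.2 × (7.26 - 5.16) = -4.62%, loss ≈ 13062 × 4.62/100 ≈ 603.
Year 2010: gap = -2.2 × (7 - 5.16) = -4.048%, loss ≈ 13062 × 4.048/100 ≈ 529.
Year 2011: gap = -2.2 × (8.56 - 5.16) = -7.48%, loss ≈ 13062 × 7.48/100 ≈ 977.
Year 2012: gap = -2.2 × (7.28 - 5.16) = -4.664%, loss ≈ 13062 × 4.664/100 ≈ 609.
Year 2013: gap = -2.2 × (8.98 - 5.16) = -8.404%, loss ≈ 13062 × 8.404/100 ≈ 1098.
Total lost output = 603 + 529 + 977 + 609 + 1098 = 3816 billion.

$3,816 billion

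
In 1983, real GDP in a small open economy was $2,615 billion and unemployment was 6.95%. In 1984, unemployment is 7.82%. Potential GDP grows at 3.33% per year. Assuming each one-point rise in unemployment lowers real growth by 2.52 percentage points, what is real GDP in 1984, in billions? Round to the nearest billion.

$2,645 billion

Δu = 7.82 - 6.95 = 0.87 points.
Okun's law (growth form): g_Y = g_Y* - β × Δu = 3.33 - 2.52 × (0.87) = 3.33 - 2.1924 = 1.1376%.
Real GDP in the next year = 2615 × (1 + 1.1376/100) = 2615 × 1.011376 ≈ 2645 billion.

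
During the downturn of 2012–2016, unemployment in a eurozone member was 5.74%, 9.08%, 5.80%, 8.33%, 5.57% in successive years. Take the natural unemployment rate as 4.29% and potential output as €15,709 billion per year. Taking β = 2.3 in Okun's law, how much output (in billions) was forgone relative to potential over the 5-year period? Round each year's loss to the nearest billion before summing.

€4,723 billion

Year 2012: gap = -2.3 × (5.74 - 4.29) = -3.335%, loss ≈ 15709 × 3.335/100 ≈ 524.
Year 2013: gap = -2.3 × (9.08 - 4.29) = -11.017%, loss ≈ 15709 × 11.017/100 ≈ 1731.
Year 2014: gap = -2.3 × (5.8 - 4.29) = -3.473%, loss ≈ 15709 × 3.473/100 ≈ 546.
Year 2015: gap = -2.3 × (8.33 - 4.29) = -9.292%, loss ≈ 15709 × 9.292/100 ≈ 1460.
Year 2016: gap = -2.3 × (5.57 - 4.29) = -2.944%, loss ≈ 15709 × 2.944/100 ≈ 462.
Total lost output = 524 + 1731 + 546 + 1460 + 462 = 4723 billion.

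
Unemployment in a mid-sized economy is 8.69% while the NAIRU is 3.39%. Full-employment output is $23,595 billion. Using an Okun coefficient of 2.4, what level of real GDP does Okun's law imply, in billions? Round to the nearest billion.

$20,594 billion

Unemployment gap = 8.69 - 3.39 = 5.3 points, so the output gap is -2.4 × 5.3 = -12.72%.
Actual GDP = 23595 × (1 - 12.72/100) = 23595 × 0.8728 ≈ 20594 billion.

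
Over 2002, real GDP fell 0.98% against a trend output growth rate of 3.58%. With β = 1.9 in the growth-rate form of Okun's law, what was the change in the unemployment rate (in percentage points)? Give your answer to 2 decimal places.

2.40 percentage points

Growth-rate Okun's law: g_Y = g_Y* - β × Δu, so Δu = (g_Y* - g_Y)/β.
Δu = (3.58 + 0.98)/1.9 = 4.56/1.9 = 2.40 percentage points.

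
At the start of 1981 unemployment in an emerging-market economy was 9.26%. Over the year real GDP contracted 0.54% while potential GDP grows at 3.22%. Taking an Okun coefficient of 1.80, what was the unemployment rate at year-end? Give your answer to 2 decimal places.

Growth-rate Okun's law: g_Y = g_Y* - β × Δu, so Δu = (g_Y* - g_Y)/β.
Δu = (3.22 + 0.54)/1.80 = 3.76/1.80 = 2.09 percentage points.
Year-end unemployment = 9.26 + 2.09 = 11.35%.

11.35%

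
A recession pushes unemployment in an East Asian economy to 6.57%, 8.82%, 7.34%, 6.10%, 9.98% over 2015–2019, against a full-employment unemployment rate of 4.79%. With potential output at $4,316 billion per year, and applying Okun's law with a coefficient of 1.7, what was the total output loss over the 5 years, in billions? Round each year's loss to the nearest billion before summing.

$1,091 billion

Year 2015: gap = -1.7 × (6.57 - 4.79) = -3.026%, loss ≈ 4316 × 3.026/100 ≈ 131.
Year 2016: gap = -1.7 × (8.82 - 4.79) = -6.851%, loss ≈ 4316 × 6.851/100 ≈ 296.
Year 2017: gap = -1.7 × (7.34 - 4.79) = -4.335%, loss ≈ 4316 × 4.335/100 ≈ 187.
Year 2018: gap = -1.7 × (6.1 - 4.79) = -2.227%, loss ≈ 4316 × 2.227/100 ≈ 96.
Year 2019: gap = -1.7 × (9.98 - 4.79) = -8.823%, loss ≈ 4316 × 8.823/100 ≈ 381.
Total lost output = 131 + 296 + 187 + 96 + 381 = 1091 billion.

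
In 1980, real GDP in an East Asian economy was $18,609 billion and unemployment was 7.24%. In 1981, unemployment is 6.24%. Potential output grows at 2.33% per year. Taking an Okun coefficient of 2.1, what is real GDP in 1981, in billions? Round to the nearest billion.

$19,433 billion

Δu = 6.24 - 7.24 = -1 point.
Okun's law (growth form): g_Y = g_Y* - β × Δu = 2.33 - 2.1 × (-1.00) = 2.33 + 2.1 = 4.43%.
Real GDP in the next year = 18609 × (1 + 4.43/100) = 18609 × 1.0443 ≈ 19433 billion.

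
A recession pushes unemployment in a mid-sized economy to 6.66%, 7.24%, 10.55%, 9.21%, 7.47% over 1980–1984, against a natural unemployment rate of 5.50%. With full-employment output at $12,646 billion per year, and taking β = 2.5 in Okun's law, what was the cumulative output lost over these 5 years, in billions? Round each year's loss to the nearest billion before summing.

Year 1980: gap = -2.5 × (6.66 - 5.5) = -2.9%, loss ≈ 12646 × 2.9/100 ≈ 367.
Year 1981: gap = -2.5 × (7.24 - 5.5) = -4.35%, loss ≈ 12646 × 4.35/100 ≈ 550.
Year 1982: gap = -2.5 × (10.55 - 5.5) = -12.625%, loss ≈ 12646 × 12.625/100 ≈ 1597.
Year 1983: gap = -2.5 × (9.21 - 5.5) = -9.275%, loss ≈ 12646 × 9.275/100 ≈ 1173.
Year 1984: gap = -2.5 × (7.47 - 5.5) = -4.925%, loss ≈ 12646 × 4.925/100 ≈ 623.
Total lost output = 367 + 550 + 1597 + 1173 + 623 = 4310 billion.

$4,310 billion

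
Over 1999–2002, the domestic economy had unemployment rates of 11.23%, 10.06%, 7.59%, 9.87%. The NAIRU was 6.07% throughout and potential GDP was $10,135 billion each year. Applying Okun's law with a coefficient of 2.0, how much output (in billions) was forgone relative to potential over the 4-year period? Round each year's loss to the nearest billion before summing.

$2,933 billion

Year 1999: gap = -2.0 × (11.23 - 6.07) = -10.32%, loss ≈ 10135 × 10.32/100 ≈ 1046.
Year 2000: gap = -2.0 × (10.06 - 6.07) = -7.98%, loss ≈ 10135 × 7.98/100 ≈ 809.
Year 2001: gap = -2.0 × (7.59 - 6.07) = -3.04%, loss ≈ 10135 × 3.04/100 ≈ 308.
Year 2002: gap = -2.0 × (9.87 - 6.07) = -7.6%, loss ≈ 10135 × 7.6/100 ≈ 770.
Total lost output = 1046 + 809 + 308 + 770 = 2933 billion.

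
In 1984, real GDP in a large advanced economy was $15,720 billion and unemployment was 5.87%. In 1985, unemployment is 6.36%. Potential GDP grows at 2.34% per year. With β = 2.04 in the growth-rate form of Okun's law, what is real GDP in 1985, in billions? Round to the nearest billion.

$15,931 billion

Δu = 6.36 - 5.87 = 0.49 points.
Okun's law (growth form): g_Y = g_Y* - β × Δu = 2.34 - 2.04 × (0.49) = 2.34 - 0.9996 = 1.3404%.
Real GDP in the next year = 15720 × (1 + 1.3404/100) = 15720 × 1.013404 ≈ 15931 billion.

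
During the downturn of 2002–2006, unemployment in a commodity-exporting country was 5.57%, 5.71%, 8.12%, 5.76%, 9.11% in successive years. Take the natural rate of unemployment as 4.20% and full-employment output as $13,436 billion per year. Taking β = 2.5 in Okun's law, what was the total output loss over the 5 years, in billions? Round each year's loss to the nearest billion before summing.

Year 2002: gap = -2.5 × (5.57 - 4.2) = -3.425%, loss ≈ 13436 × 3.425/100 ≈ 460.
Year 2003: gap = -2.5 × (5.71 - 4.2) = -3.775%, loss ≈ 13436 × 3.775/100 ≈ 507.
Year 2004: gap = -2.5 × (8.12 - 4.2) = -9.8%, loss ≈ 13436 × 9.8/100 ≈ 1317.
Year 2005: gap = -2.5 × (5.76 - 4.2) = -3.9%, loss ≈ 13436 × 3.9/100 ≈ 524.
Year 2006: gap = -2.5 × (9.11 - 4.2) = -12.275%, loss ≈ 13436 × 12.275/100 ≈ 1649.
Total lost output = 460 + 507 + 1317 + 524 + 1649 = 4457 billion.

$4,457 billion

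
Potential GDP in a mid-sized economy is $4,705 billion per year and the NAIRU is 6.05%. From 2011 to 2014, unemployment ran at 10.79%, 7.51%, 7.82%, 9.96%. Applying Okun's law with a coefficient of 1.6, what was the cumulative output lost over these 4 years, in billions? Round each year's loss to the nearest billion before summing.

$894 billion

Year 2011: gap = -1.6 × (10.79 - 6.05) = -7.584%, loss ≈ 4705 × 7.584/100 ≈ 357.
Year 2012: gap = -1.6 × (7.51 - 6.05) = -2.336%, loss ≈ 4705 × 2.336/100 ≈ 110.
Year 2013: gap = -1.6 × (7.82 - 6.05) = -2.832%, loss ≈ 4705 × 2.832/100 ≈ 133.
Year 2014: gap = -1.6 × (9.96 - 6.05) = -6.256%, loss ≈ 4705 × 6.256/100 ≈ 294.
Total lost output = 357 + 110 + 133 + 294 = 894 billion.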